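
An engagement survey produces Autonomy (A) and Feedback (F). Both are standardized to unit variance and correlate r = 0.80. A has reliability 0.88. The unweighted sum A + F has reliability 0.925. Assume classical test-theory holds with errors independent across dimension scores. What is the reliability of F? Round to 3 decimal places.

0.850

Var(A+F) = 2 + 2·0.80 = 3.600.
True-score variance = ρ_A + ρ_F + 2·0.80, so 0.925 = (0.88 + ρ_F + 1.60) / 3.600.
ρ_F = 0.925·3.600 − 0.88 − 1.60 = 0.850.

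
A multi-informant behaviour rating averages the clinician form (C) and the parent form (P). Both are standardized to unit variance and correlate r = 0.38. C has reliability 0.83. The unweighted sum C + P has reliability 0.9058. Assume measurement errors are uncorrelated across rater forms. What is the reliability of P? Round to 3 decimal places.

0.910

Var(C+P) = 2 + 2·0.38 = 2.760.
True-score variance = ρ_C + ρ_P + 2·0.38, so 0.9058 = (0.83 + ρ_P + 0.76) / 2.760.
ρ_P = 0.9058·2.760 − 0.83 − 0.76 = 0.910.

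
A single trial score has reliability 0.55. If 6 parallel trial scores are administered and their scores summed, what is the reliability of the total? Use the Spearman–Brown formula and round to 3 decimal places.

ρ_k = kρ / (1 + (k−1)ρ) = 6·0.55 / (1 + 5·0.55) = 3.300 / 3.750 = 0.880.

0.880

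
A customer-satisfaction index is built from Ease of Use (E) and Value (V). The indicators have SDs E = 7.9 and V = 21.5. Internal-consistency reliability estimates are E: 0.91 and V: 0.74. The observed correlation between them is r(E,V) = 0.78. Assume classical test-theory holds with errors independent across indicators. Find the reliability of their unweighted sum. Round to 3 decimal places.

Var(E+V) = 7.9² + 21.5² + 2·[7.9·21.5·0.78] = 524.66 + 264.966 = 789.626.
Under uncorrelated errors the observed covariances equal the true-score covariances, so only the own-variance terms attenuate.
True-score variance = [7.9²·0.91 + 21.5²·0.74] + 264.966 = 398.858 + 264.966 = 663.824.
Reliability = 663.824 / 789.626 = 0.841.

0.841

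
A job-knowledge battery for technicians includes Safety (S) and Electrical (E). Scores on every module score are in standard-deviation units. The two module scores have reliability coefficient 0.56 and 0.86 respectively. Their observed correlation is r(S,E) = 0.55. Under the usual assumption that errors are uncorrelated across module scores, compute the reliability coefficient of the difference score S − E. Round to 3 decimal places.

0.356

Var(S−E) = 1 + 1 − 2·0.55 = 2 − 1.1 = 0.9.
Under uncorrelated errors the observed covariances equal the true-score covariances, so only the own-variance terms attenuate.
True-score variance = [0.56 + 0.86] − 1.1 = 1.42 − 1.1 = 0.32.
Reliability = 0.32 / 0.9 = 0.356.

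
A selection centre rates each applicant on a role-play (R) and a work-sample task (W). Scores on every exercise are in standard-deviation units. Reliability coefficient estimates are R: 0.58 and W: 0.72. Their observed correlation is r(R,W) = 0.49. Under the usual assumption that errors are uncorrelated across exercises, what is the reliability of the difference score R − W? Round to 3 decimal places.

0.314

Var(R−W) = 1 + 1 − 2·0.49 = 2 − 0.98 = 1.02.
Because errors are independent across components, Cov(Tᵢ,Tⱼ) = Cov(Xᵢ,Xⱼ); the off-diagonal part of the true-score variance is the same as above.
True-score variance = [0.58 + 0.72] − 0.98 = 1.3 − 0.98 = 0.32.
Reliability = 0.32 / 1.02 = 0.314.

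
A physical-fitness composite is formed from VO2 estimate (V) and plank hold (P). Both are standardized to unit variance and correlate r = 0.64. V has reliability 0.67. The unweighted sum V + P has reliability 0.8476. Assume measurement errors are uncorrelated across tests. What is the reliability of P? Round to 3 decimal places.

Var(V+P) = 2 + 2·0.64 = 3.280.
True-score variance = ρ_V + ρ_P + 2·0.64, so 0.8476 = (0.67 + ρ_P + 1.28) / 3.280.
ρ_P = 0.8476·3.280 − 0.67 − 1.28 = 0.830.

0.830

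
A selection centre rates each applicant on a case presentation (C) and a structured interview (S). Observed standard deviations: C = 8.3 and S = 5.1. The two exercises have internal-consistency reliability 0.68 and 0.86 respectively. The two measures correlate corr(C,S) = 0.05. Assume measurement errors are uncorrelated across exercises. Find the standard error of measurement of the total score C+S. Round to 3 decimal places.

5.068

Var(total) = 94.9 + 4.233 = 99.133.
True-score variance = 69.2138 + 4.233 = 73.4468, so reliability = 0.7409.
Error variance = 99.133 − 73.4468 = 25.6862; SEM = √25.6862 = 5.068.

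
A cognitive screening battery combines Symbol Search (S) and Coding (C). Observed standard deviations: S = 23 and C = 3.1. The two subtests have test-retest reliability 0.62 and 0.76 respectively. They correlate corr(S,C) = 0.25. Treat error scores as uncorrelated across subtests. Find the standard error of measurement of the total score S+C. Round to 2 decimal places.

14.26

Var(total) = 538.61 + 35.65 = 574.26.
True-score variance = 335.284 + 35.65 = 370.934, so reliability = 0.6459.
Error variance = 574.26 − 370.934 = 203.326; SEM = √203.326 = 14.26.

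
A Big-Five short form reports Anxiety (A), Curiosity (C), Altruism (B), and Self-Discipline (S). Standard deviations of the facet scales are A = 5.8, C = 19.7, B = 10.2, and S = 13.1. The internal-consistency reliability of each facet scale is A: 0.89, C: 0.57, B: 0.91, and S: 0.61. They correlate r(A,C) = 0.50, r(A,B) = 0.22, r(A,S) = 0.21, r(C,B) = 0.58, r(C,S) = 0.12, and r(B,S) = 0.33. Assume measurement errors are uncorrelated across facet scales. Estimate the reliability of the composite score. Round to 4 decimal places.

0.8029

Var(A+C+B+S) = 5.8² + 19.7² + 10.2² + 13.1² + 2·[5.8·19.7·0.50 + 5.8·10.2·0.22 + 5.8·13.1·0.21 + 19.7·10.2·0.58 + 19.7·13.1·0.12 + 10.2·13.1·0.33] = 697.38 + 555.418 = 1252.8.
Under uncorrelated errors the observed covariances equal the true-score covariances, so only the own-variance terms attenuate.
True-score variance = [5.8²·0.89 + 19.7²·0.57 + 10.2²·0.91 + 13.1²·0.61] + 555.418 = 450.509 + 555.418 = 1005.93.
Reliability = 1005.93 / 1252.8 = 0.8029.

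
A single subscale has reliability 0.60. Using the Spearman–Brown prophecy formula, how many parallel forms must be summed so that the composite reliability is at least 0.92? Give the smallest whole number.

8

k ≥ ρ*(1−ρ₁)/(ρ₁(1−ρ*)) = 0.92·0.40 / (0.60·0.08) = 7.667.
Smallest integer k = 8.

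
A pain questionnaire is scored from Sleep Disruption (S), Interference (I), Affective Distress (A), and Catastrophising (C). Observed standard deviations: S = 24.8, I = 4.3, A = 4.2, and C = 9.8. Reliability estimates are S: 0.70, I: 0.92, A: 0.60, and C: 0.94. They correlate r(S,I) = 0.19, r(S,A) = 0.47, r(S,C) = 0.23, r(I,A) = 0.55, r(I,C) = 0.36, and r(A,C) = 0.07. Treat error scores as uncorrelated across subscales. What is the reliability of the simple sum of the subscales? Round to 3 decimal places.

0.811

Var(S+I+A+C) = 24.8² + 4.3² + 4.2² + 9.8² + 2·[24.8·4.3·0.19 + 24.8·4.2·0.47 + 24.8·9.8·0.23 + 4.3·4.2·0.55 + 4.3·9.8·0.36 + 4.2·9.8·0.07] = 747.21 + 306.201 = 1053.41.
Because errors are independent across components, Cov(Tᵢ,Tⱼ) = Cov(Xᵢ,Xⱼ); the off-diagonal part of the true-score variance is the same as above.
True-score variance = [24.8²·0.70 + 4.3²·0.92 + 4.2²·0.60 + 9.8²·0.94] + 306.201 = 548.4 + 306.201 = 854.602.
Reliability = 854.602 / 1053.41 = 0.811.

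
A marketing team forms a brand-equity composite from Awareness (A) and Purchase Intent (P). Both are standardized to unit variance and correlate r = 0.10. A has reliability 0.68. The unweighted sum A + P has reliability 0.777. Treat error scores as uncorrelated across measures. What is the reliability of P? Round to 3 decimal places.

Var(A+P) = 2 + 2·0.10 = 2.200.
True-score variance = ρ_A + ρ_P + 2·0.10, so 0.777 = (0.68 + ρ_P + 0.20) / 2.200.
ρ_P = 0.777·2.200 − 0.68 − 0.20 = 0.829.

0.829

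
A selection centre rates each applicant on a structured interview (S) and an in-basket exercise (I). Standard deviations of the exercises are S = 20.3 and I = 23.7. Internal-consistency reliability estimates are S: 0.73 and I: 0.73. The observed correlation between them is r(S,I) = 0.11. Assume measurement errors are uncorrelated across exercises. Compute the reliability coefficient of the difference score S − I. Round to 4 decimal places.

Var(S−I) = 20.3² + 23.7² − 2·20.3·23.7·0.11 = 973.78 − 105.844 = 867.936.
Because errors are independent across components, Cov(Tᵢ,Tⱼ) = Cov(Xᵢ,Xⱼ); the off-diagonal part of the true-score variance is the same as above.
True-score variance = [20.3²·0.73 + 23.7²·0.73] − 105.844 = 710.859 − 105.844 = 605.015.
Reliability = 605.015 / 867.936 = 0.6971.

0.6971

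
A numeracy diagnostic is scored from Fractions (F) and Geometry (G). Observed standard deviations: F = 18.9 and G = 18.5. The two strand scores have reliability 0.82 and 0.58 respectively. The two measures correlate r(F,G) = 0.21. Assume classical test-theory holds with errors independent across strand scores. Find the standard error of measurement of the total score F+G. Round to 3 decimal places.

14.424

Var(total) = 699.46 + 146.853 = 846.313.
True-score variance = 491.417 + 146.853 = 638.27, so reliability = 0.7542.
Error variance = 846.313 − 638.27 = 208.043; SEM = √208.043 = 14.424.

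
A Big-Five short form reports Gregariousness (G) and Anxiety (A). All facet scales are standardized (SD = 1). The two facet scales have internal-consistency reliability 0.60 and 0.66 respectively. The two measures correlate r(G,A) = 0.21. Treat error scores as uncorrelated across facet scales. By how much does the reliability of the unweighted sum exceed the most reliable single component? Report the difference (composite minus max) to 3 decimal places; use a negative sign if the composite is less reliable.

Var(sum) = 2 + 0.42 = 2.42; true-score variance = 1.26 + 0.42 = 1.68; composite reliability = 0.6942.
Max component reliability = 0.6600.
Difference = 0.6942 − 0.6600 = 0.034.

0.034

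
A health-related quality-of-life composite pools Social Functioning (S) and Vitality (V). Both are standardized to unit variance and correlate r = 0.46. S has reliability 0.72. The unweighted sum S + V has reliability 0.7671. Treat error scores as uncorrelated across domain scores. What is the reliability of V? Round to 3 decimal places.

0.600

Var(S+V) = 2 + 2·0.46 = 2.920.
True-score variance = ρ_S + ρ_V + 2·0.46, so 0.7671 = (0.72 + ρ_V + 0.92) / 2.920.
ρ_V = 0.7671·2.920 − 0.72 − 0.92 = 0.600.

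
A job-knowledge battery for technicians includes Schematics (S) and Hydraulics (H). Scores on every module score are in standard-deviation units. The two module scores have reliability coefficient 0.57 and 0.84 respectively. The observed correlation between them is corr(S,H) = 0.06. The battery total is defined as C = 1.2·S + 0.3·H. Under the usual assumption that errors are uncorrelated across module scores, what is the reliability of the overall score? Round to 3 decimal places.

0.597

Var(C) = 1.2² + 0.3² + 2·[0.36·0.06] = 1.53 + 0.0432 = 1.5732.
Under uncorrelated errors the observed covariances equal the true-score covariances, so only the own-variance terms attenuate.
True-score variance = [1.2²·0.57 + 0.3²·0.84] + 0.0432 = 0.8964 + 0.0432 = 0.9396.
Reliability = 0.9396 / 1.5732 = 0.597.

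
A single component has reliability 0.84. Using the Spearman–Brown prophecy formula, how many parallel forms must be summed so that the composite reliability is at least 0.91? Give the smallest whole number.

k ≥ ρ*(1−ρ₁)/(ρ₁(1−ρ*)) = 0.91·0.16 / (0.84·0.09) = 1.926.
Smallest integer k = 2.

2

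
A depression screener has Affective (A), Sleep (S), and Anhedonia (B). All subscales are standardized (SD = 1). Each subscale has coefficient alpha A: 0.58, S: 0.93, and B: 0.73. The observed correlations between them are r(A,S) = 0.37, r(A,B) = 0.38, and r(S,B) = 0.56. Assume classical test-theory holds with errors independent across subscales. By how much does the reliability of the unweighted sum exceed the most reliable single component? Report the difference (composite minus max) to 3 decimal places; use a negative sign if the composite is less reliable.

-0.065

Var(sum) = 3 + 2.62 = 5.62; true-score variance = 2.24 + 2.62 = 4.86; composite reliability = 0.8648.
Max component reliability = 0.9300.
Difference = 0.8648 − 0.9300 = -0.065.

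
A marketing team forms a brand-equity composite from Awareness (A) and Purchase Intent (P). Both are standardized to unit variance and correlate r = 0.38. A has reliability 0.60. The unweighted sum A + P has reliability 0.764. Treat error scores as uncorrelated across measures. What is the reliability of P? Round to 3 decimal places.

0.749

Var(A+P) = 2 + 2·0.38 = 2.760.
True-score variance = ρ_A + ρ_P + 2·0.38, so 0.764 = (0.60 + ρ_P + 0.76) / 2.760.
ρ_P = 0.764·2.760 − 0.60 − 0.76 = 0.749.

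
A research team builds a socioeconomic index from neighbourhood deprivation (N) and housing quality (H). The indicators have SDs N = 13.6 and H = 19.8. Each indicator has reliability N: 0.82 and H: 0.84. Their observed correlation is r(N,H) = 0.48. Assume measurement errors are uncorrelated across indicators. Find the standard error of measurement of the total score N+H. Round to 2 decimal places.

9.80

Var(total) = 577 + 258.509 = 835.509.
True-score variance = 480.981 + 258.509 = 739.49, so reliability = 0.8851.
Error variance = 835.509 − 739.49 = 96.0192; SEM = √96.0192 = 9.80.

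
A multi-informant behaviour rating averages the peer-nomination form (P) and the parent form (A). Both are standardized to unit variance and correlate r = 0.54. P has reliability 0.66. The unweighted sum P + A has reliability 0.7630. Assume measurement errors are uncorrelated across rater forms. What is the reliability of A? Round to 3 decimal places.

0.610

Var(P+A) = 2 + 2·0.54 = 3.080.
True-score variance = ρ_P + ρ_A + 2·0.54, so 0.7630 = (0.66 + ρ_A + 1.08) / 3.080.
ρ_A = 0.7630·3.080 − 0.66 − 1.08 = 0.610.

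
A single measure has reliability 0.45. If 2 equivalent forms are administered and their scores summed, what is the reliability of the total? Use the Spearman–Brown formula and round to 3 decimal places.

0.621

ρ_k = kρ / (1 + (k−1)ρ) = 2·0.45 / (1 + 1·0.45) = 0.900 / 1.450 = 0.621.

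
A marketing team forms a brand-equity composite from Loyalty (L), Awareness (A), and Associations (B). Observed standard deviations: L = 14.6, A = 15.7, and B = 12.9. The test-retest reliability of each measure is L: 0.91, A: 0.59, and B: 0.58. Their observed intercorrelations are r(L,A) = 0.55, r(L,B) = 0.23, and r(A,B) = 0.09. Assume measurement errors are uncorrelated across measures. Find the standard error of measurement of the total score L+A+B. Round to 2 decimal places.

13.79

Var(total) = 626.06 + 375.234 = 1001.29.
True-score variance = 435.923 + 375.234 = 811.156, so reliability = 0.8101.
Error variance = 1001.29 − 811.156 = 190.137; SEM = √190.137 = 13.79.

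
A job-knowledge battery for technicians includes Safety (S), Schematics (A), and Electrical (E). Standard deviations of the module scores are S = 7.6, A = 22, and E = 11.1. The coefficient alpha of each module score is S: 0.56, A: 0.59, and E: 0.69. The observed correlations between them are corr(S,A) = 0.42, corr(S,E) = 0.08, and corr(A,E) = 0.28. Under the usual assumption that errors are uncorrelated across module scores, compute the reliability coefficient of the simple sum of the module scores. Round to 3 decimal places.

0.726

Var(S+A+E) = 7.6² + 22² + 11.1² + 2·[7.6·22·0.42 + 7.6·11.1·0.08 + 22·11.1·0.28] = 664.97 + 290.698 = 955.668.
With uncorrelated errors the cross-covariances are all true-score covariance, so they carry over unchanged; only the diagonal terms shrink to ρᵢσᵢ².
True-score variance = [7.6²·0.56 + 22²·0.59 + 11.1²·0.69] + 290.698 = 402.921 + 290.698 = 693.618.
Reliability = 693.618 / 955.668 = 0.726.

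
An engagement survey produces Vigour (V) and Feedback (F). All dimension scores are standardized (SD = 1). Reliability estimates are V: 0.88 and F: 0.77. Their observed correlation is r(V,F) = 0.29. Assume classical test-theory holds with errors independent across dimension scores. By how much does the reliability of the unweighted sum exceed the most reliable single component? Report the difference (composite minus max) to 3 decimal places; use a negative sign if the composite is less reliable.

-0.016

Var(sum) = 2 + 0.58 = 2.58; true-score variance = 1.65 + 0.58 = 2.23; composite reliability = 0.8643.
Max component reliability = 0.8800.
Difference = 0.8643 − 0.8800 = -0.016.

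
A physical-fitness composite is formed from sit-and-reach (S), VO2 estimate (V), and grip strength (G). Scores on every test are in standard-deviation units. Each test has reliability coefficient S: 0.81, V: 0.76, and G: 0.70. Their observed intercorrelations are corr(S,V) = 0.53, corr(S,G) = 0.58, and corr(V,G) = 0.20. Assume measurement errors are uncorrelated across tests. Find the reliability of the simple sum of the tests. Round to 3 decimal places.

Var(S+V+G) = 3 + 2·[0.53 + 0.58 + 0.20] = 3 + 2.62 = 5.62.
With uncorrelated errors the cross-covariances are all true-score covariance, so they carry over unchanged; only the diagonal terms shrink to ρᵢσᵢ².
True-score variance = [0.81 + 0.76 + 0.70] + 2.62 = 2.27 + 2.62 = 4.89.
Reliability = 4.89 / 5.62 = 0.870.

0.870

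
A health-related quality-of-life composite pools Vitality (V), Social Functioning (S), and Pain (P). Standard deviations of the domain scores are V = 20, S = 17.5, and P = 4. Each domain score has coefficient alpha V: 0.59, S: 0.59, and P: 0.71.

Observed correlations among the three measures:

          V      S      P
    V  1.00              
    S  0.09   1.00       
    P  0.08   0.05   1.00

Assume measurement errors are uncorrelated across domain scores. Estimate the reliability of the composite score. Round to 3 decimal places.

0.635

Var(V+S+P) = 20² + 17.5² + 4² + 2·[20·17.5·0.09 + 20·4·0.08 + 17.5·4·0.05] = 722.25 + 82.8 = 805.05.
Because errors are independent across components, Cov(Tᵢ,Tⱼ) = Cov(Xᵢ,Xⱼ); the off-diagonal part of the true-score variance is the same as above.
True-score variance = [20²·0.59 + 17.5²·0.59 + 4²·0.71] + 82.8 = 428.048 + 82.8 = 510.848.
Reliability = 510.848 / 805.05 = 0.635.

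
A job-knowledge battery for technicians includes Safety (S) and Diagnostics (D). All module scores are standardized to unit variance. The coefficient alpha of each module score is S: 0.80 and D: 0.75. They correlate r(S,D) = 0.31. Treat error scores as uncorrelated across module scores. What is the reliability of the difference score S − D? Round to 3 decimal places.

0.674

Var(S−D) = 1 + 1 − 2·0.31 = 2 − 0.62 = 1.38.
Because errors are independent across components, Cov(Tᵢ,Tⱼ) = Cov(Xᵢ,Xⱼ); the off-diagonal part of the true-score variance is the same as above.
True-score variance = [0.80 + 0.75] − 0.62 = 1.55 − 0.62 = 0.93.
Reliability = 0.93 / 1.38 = 0.674.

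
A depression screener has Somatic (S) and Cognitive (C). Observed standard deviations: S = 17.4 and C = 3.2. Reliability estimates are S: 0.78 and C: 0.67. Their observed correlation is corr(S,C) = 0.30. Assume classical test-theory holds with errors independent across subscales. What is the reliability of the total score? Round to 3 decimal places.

0.798

Var(S+C) = 17.4² + 3.2² + 2·[17.4·3.2·0.30] = 313 + 33.408 = 346.408.
Because errors are independent across components, Cov(Tᵢ,Tⱼ) = Cov(Xᵢ,Xⱼ); the off-diagonal part of the true-score variance is the same as above.
True-score variance = [17.4²·0.78 + 3.2²·0.67] + 33.408 = 243.014 + 33.408 = 276.422.
Reliability = 276.422 / 346.408 = 0.798.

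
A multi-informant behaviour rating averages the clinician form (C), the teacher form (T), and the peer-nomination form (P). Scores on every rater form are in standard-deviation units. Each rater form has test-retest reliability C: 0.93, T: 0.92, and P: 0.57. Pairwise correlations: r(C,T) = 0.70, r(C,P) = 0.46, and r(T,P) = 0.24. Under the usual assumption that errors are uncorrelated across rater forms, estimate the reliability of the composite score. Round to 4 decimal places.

0.9000

Var(C+T+P) = 3 + 2·[0.70 + 0.46 + 0.24] = 3 + 2.8 = 5.8.
Because errors are independent across components, Cov(Tᵢ,Tⱼ) = Cov(Xᵢ,Xⱼ); the off-diagonal part of the true-score variance is the same as above.
True-score variance = [0.93 + 0.92 + 0.57] + 2.8 = 2.42 + 2.8 = 5.22.
Reliability = 5.22 / 5.8 = 0.9000.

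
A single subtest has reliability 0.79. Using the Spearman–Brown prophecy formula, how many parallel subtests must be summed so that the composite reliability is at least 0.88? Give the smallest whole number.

k ≥ ρ*(1−ρ₁)/(ρ₁(1−ρ*)) = 0.88·0.21 / (0.79·0.12) = 1.949.
Smallest integer k = 2.

2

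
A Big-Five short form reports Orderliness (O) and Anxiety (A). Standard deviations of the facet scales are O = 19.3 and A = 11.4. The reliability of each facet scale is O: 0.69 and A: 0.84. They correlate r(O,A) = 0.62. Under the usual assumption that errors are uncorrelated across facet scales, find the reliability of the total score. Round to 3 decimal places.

Var(O+A) = 19.3² + 11.4² + 2·[19.3·11.4·0.62] = 502.45 + 272.825 = 775.275.
With uncorrelated errors the cross-covariances are all true-score covariance, so they carry over unchanged; only the diagonal terms shrink to ρᵢσᵢ².
True-score variance = [19.3²·0.69 + 11.4²·0.84] + 272.825 = 366.185 + 272.825 = 639.009.
Reliability = 639.009 / 775.275 = 0.824.

0.824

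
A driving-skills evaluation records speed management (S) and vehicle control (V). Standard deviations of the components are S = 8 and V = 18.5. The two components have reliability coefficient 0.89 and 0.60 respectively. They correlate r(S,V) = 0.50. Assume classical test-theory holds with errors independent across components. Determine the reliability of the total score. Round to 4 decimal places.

0.7403

Var(S+V) = 8² + 18.5² + 2·[8·18.5·0.50] = 406.25 + 148 = 554.25.
Because errors are independent across components, Cov(Tᵢ,Tⱼ) = Cov(Xᵢ,Xⱼ); the off-diagonal part of the true-score variance is the same as above.
True-score variance = [8²·0.89 + 18.5²·0.60] + 148 = 262.31 + 148 = 410.31.
Reliability = 410.31 / 554.25 = 0.7403.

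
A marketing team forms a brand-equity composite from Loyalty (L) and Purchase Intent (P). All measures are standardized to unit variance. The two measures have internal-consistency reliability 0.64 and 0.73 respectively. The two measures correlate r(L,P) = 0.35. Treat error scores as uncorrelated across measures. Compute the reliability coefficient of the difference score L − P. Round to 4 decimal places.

Var(L−P) = 1 + 1 − 2·0.35 = 2 − 0.7 = 1.3.
Because errors are independent across components, Cov(Tᵢ,Tⱼ) = Cov(Xᵢ,Xⱼ); the off-diagonal part of the true-score variance is the same as above.
True-score variance = [0.64 + 0.73] − 0.7 = 1.37 − 0.7 = 0.67.
Reliability = 0.67 / 1.3 = 0.5154.

0.5154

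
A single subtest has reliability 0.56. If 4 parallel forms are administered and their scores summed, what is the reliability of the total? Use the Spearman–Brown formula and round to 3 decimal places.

0.836

ρ_k = kρ / (1 + (k−1)ρ) = 4·0.56 / (1 + 3·0.56) = 2.240 / 2.680 = 0.836.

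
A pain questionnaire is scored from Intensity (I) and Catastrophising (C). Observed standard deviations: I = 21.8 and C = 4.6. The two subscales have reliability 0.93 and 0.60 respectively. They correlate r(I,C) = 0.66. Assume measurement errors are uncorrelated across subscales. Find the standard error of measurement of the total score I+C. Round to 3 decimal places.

6.460

Var(total) = 496.4 + 132.37 = 628.77.
True-score variance = 454.669 + 132.37 = 587.039, so reliability = 0.9336.
Error variance = 628.77 − 587.039 = 41.7308; SEM = √41.7308 = 6.460.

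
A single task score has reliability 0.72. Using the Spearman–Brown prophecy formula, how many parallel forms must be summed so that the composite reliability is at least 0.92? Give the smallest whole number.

5

k ≥ ρ*(1−ρ₁)/(ρ₁(1−ρ*)) = 0.92·0.28 / (0.72·0.08) = 4.472.
Smallest integer k = 5.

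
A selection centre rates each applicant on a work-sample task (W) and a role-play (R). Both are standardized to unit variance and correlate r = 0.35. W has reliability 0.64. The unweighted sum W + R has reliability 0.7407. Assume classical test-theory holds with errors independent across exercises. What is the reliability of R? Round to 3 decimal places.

0.660

Var(W+R) = 2 + 2·0.35 = 2.700.
True-score variance = ρ_W + ρ_R + 2·0.35, so 0.7407 = (0.64 + ρ_R + 0.70) / 2.700.
ρ_R = 0.7407·2.700 − 0.64 − 0.70 = 0.660.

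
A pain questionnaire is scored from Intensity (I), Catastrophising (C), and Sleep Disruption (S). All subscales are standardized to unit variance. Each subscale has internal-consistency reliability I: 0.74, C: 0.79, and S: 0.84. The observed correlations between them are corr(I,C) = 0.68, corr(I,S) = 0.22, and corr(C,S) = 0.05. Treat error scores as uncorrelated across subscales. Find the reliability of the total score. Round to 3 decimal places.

0.871

Var(I+C+S) = 3 + 2·[0.68 + 0.22 + 0.05] = 3 + 1.9 = 4.9.
Because errors are independent across components, Cov(Tᵢ,Tⱼ) = Cov(Xᵢ,Xⱼ); the off-diagonal part of the true-score variance is the same as above.
True-score variance = [0.74 + 0.79 + 0.84] + 1.9 = 2.37 + 1.9 = 4.27.
Reliability = 4.27 / 4.9 = 0.871.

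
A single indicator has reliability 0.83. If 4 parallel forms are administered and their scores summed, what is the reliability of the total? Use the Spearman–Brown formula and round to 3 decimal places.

0.951

ρ_k = kρ / (1 + (k−1)ρ) = 4·0.83 / (1 + 3·0.83) = 3.320 / 3.490 = 0.951.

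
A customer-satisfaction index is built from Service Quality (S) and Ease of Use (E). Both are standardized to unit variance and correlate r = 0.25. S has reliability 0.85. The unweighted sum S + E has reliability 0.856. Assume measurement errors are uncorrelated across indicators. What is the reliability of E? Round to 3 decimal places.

Var(S+E) = 2 + 2·0.25 = 2.500.
True-score variance = ρ_S + ρ_E + 2·0.25, so 0.856 = (0.85 + ρ_E + 0.50) / 2.500.
ρ_E = 0.856·2.500 − 0.85 − 0.50 = 0.790.

0.790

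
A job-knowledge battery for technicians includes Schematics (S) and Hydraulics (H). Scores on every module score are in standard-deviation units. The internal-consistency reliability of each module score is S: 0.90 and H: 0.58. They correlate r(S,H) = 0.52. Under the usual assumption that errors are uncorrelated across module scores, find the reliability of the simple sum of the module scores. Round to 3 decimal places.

0.829

Var(S+H) = 2 + 2·[0.52] = 2 + 1.04 = 3.04.
With uncorrelated errors the cross-covariances are all true-score covariance, so they carry over unchanged; only the diagonal terms shrink to ρᵢσᵢ².
True-score variance = [0.90 + 0.58] + 1.04 = 1.48 + 1.04 = 2.52.
Reliability = 2.52 / 3.04 = 0.829.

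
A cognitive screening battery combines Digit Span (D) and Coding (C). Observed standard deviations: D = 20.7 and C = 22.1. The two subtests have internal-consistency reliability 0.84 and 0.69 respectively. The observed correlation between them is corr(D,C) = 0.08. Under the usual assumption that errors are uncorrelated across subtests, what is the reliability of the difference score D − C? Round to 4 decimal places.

Var(D−C) = 20.7² + 22.1² − 2·20.7·22.1·0.08 = 916.9 − 73.1952 = 843.705.
With uncorrelated errors the cross-covariances are all true-score covariance, so they carry over unchanged; only the diagonal terms shrink to ρᵢσᵢ².
True-score variance = [20.7²·0.84 + 22.1²·0.69] − 73.1952 = 696.934 − 73.1952 = 623.739.
Reliability = 623.739 / 843.705 = 0.7393.

0.7393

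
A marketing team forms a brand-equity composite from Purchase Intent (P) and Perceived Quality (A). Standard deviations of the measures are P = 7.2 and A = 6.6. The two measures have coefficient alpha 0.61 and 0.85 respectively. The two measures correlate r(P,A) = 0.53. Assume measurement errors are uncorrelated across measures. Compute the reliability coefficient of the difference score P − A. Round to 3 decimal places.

Var(P−A) = 7.2² + 6.6² − 2·7.2·6.6·0.53 = 95.4 − 50.3712 = 45.0288.
Under uncorrelated errors the observed covariances equal the true-score covariances, so only the own-variance terms attenuate.
True-score variance = [7.2²·0.61 + 6.6²·0.85] − 50.3712 = 68.6484 − 50.3712 = 18.2772.
Reliability = 18.2772 / 45.0288 = 0.406.

0.406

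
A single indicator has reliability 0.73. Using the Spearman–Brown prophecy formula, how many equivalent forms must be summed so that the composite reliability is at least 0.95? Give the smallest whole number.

8

k ≥ ρ*(1−ρ₁)/(ρ₁(1−ρ*)) = 0.95·0.27 / (0.73·0.05) = 7.027.
Smallest integer k = 8.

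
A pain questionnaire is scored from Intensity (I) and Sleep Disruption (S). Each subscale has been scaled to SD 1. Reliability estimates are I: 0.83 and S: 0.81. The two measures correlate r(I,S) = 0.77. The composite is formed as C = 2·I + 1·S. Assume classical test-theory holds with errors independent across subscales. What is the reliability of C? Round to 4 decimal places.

Var(C) = 2² + 1 + 2·[2·0.77] = 5 + 3.08 = 8.08.
With uncorrelated errors the cross-covariances are all true-score covariance, so they carry over unchanged; only the diagonal terms shrink to ρᵢσᵢ².
True-score variance = [2²·0.83 + 0.81] + 3.08 = 4.13 + 3.08 = 7.21.
Reliability = 7.21 / 8.08 = 0.8923.

0.8923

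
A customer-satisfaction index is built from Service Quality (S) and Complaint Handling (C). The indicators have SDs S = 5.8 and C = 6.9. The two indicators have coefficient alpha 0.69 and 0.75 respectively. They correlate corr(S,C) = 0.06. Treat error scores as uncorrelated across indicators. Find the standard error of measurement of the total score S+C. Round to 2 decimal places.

4.73

Var(total) = 81.25 + 4.8024 = 86.0524.
True-score variance = 58.9191 + 4.8024 = 63.7215, so reliability = 0.7405.
Error variance = 86.0524 − 63.7215 = 22.3309; SEM = √22.3309 = 4.73.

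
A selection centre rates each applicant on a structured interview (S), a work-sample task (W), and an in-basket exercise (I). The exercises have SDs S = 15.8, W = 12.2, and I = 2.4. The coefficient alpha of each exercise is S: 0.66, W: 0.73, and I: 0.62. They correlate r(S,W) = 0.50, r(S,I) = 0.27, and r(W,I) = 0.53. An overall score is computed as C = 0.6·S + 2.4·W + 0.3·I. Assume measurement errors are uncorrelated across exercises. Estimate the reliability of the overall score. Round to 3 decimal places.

Var(C) = 0.6²·15.8² + 2.4²·12.2² + 0.3²·2.4² + 2·[1.44·15.8·12.2·0.50 + 0.18·15.8·2.4·0.27 + 0.72·12.2·2.4·0.53] = 947.707 + 303.607 = 1251.31.
Because errors are independent across components, Cov(Tᵢ,Tⱼ) = Cov(Xᵢ,Xⱼ); the off-diagonal part of the true-score variance is the same as above.
True-score variance = [0.6²·15.8²·0.66 + 2.4²·12.2²·0.73 + 0.3²·2.4²·0.62] + 303.607 = 685.478 + 303.607 = 989.085.
Reliability = 989.085 / 1251.31 = 0.790.

0.790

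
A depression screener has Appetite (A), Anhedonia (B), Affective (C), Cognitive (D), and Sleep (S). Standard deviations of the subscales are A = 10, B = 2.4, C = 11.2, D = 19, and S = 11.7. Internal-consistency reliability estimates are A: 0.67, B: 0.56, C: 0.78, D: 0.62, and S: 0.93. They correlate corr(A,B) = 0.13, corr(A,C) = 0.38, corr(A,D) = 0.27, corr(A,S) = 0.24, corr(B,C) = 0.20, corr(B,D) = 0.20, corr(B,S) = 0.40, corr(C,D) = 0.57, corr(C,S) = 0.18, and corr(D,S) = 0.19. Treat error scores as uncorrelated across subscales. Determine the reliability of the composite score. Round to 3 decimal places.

Var(A+B+C+D+S) = 10² + 2.4² + 11.2² + 19² + 11.7² + 2·[10·2.4·0.13 + 10·11.2·0.38 + 10·19·0.27 + 10·11.7·0.24 + 2.4·11.2·0.20 + 2.4·19·0.20 + 2.4·11.7·0.40 + 11.2·19·0.57 + 11.2·11.7·0.18 + 19·11.7·0.19] = 729.09 + 675.816 = 1404.91.
Under uncorrelated errors the observed covariances equal the true-score covariances, so only the own-variance terms attenuate.
True-score variance = [10²·0.67 + 2.4²·0.56 + 11.2²·0.78 + 19²·0.62 + 11.7²·0.93] + 675.816 = 519.197 + 675.816 = 1195.01.
Reliability = 1195.01 / 1404.91 = 0.851.

0.851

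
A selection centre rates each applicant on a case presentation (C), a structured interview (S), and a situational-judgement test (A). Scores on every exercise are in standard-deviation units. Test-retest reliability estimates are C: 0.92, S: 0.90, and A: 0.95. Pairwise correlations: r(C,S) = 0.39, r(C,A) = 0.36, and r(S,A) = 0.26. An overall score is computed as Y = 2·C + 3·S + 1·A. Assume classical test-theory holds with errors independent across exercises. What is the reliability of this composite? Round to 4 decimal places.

0.9414

Var(Y) = 2² + 3² + 1 + 2·[6·0.39 + 2·0.36 + 3·0.26] = 14 + 7.68 = 21.68.
Because errors are independent across components, Cov(Tᵢ,Tⱼ) = Cov(Xᵢ,Xⱼ); the off-diagonal part of the true-score variance is the same as above.
True-score variance = [2²·0.92 + 3²·0.90 + 0.95] + 7.68 = 12.73 + 7.68 = 20.41.
Reliability = 20.41 / 21.68 = 0.9414.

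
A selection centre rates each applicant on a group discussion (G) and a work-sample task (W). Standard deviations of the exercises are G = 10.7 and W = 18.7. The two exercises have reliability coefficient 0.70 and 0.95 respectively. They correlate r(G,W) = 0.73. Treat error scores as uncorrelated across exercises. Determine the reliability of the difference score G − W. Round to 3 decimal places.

0.699

Var(G−W) = 10.7² + 18.7² − 2·10.7·18.7·0.73 = 464.18 − 292.131 = 172.049.
Because errors are independent across components, Cov(Tᵢ,Tⱼ) = Cov(Xᵢ,Xⱼ); the off-diagonal part of the true-score variance is the same as above.
True-score variance = [10.7²·0.70 + 18.7²·0.95] − 292.131 = 412.348 − 292.131 = 120.217.
Reliability = 120.217 / 172.049 = 0.699.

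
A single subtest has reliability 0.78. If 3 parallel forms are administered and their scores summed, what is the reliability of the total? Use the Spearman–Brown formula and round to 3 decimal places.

ρ_k = kρ / (1 + (k−1)ρ) = 3·0.78 / (1 + 2·0.78) = 2.340 / 2.560 = 0.914.

0.914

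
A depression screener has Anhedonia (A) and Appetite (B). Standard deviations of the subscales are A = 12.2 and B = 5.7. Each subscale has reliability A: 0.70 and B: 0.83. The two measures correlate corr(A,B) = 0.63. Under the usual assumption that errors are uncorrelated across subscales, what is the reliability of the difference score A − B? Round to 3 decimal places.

Var(A−B) = 12.2² + 5.7² − 2·12.2·5.7·0.63 = 181.33 − 87.6204 = 93.7096.
With uncorrelated errors the cross-covariances are all true-score covariance, so they carry over unchanged; only the diagonal terms shrink to ρᵢσᵢ².
True-score variance = [12.2²·0.70 + 5.7²·0.83] − 87.6204 = 131.155 − 87.6204 = 43.5343.
Reliability = 43.5343 / 93.7096 = 0.465.

0.465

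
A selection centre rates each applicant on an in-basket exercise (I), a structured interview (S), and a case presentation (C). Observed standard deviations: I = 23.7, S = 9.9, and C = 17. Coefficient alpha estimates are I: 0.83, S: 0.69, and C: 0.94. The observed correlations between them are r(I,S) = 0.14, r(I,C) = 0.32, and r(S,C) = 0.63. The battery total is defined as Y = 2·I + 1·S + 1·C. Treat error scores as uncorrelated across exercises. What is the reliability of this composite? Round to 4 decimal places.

Var(Y) = 2²·23.7² + 9.9² + 17² + 2·[2·23.7·9.9·0.14 + 2·23.7·17·0.32 + 9.9·17·0.63] = 2633.77 + 859.163 = 3492.93.
Under uncorrelated errors the observed covariances equal the true-score covariances, so only the own-variance terms attenuate.
True-score variance = [2²·23.7²·0.83 + 9.9²·0.69 + 17²·0.94] + 859.163 = 2204.1 + 859.163 = 3063.26.
Reliability = 3063.26 / 3492.93 = 0.8770.

0.8770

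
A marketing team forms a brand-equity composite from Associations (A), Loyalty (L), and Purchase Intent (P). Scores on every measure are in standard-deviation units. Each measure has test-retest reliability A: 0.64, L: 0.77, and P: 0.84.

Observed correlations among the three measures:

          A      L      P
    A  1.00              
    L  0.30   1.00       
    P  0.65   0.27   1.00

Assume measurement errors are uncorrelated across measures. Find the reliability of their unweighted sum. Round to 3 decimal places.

Var(A+L+P) = 3 + 2·[0.30 + 0.65 + 0.27] = 3 + 2.44 = 5.44.
With uncorrelated errors the cross-covariances are all true-score covariance, so they carry over unchanged; only the diagonal terms shrink to ρᵢσᵢ².
True-score variance = [0.64 + 0.77 + 0.84] + 2.44 = 2.25 + 2.44 = 4.69.
Reliability = 4.69 / 5.44 = 0.862.

0.862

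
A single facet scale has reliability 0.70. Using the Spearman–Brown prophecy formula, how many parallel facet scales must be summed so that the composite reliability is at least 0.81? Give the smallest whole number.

2

k ≥ ρ*(1−ρ₁)/(ρ₁(1−ρ*)) = 0.81·0.30 / (0.70·0.19) = 1.827.
Smallest integer k = 2.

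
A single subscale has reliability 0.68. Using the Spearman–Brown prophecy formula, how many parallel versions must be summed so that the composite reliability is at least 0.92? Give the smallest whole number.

6

k ≥ ρ*(1−ρ₁)/(ρ₁(1−ρ*)) = 0.92·0.32 / (0.68·0.08) = 5.412.
Smallest integer k = 6.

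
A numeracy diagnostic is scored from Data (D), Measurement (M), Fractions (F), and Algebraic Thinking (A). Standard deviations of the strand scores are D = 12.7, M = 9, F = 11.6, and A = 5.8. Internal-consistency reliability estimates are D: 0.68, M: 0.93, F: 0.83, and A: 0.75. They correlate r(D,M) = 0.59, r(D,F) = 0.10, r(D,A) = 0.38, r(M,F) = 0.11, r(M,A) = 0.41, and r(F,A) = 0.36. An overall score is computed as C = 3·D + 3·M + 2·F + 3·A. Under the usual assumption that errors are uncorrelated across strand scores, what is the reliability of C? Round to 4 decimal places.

Var(C) = 3²·12.7² + 3²·9² + 2²·11.6² + 3²·5.8² + 2·[9·12.7·9·0.59 + 6·12.7·11.6·0.10 + 9·12.7·5.8·0.38 + 6·9·11.6·0.11 + 9·9·5.8·0.41 + 6·11.6·5.8·0.36] = 3021.61 + 2708.18 = 5729.79.
Because errors are independent across components, Cov(Tᵢ,Tⱼ) = Cov(Xᵢ,Xⱼ); the off-diagonal part of the true-score variance is the same as above.
True-score variance = [3²·12.7²·0.68 + 3²·9²·0.93 + 2²·11.6²·0.83 + 3²·5.8²·0.75] + 2708.18 = 2338.87 + 2708.18 = 5047.05.
Reliability = 5047.05 / 5729.79 = 0.8808.

0.8808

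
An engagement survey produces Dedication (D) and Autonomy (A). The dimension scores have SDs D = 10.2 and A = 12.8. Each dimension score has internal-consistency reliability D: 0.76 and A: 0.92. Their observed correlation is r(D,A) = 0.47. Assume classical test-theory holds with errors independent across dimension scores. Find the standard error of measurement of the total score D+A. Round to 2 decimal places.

6.17

Var(total) = 267.88 + 122.726 = 390.606.
True-score variance = 229.803 + 122.726 = 352.53, so reliability = 0.9025.
Error variance = 390.606 − 352.53 = 38.0768; SEM = √38.0768 = 6.17.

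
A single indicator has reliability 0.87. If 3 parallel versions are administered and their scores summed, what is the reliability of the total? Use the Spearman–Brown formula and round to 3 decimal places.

ρ_k = kρ / (1 + (k−1)ρ) = 3·0.87 / (1 + 2·0.87) = 2.610 / 2.740 = 0.953.

0.953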